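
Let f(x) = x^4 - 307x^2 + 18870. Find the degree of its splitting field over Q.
[K : Q] = 4

Solving the quadratic in x^2: x^2 = (307 ± √(307^2 - 4·18870))/2 = (307 ± √18769)/2 = (307 ± 137)/2, giving x^2 = 222 or x^2 = 85. So f(x) = (x^2 - 222)(x^2 - 85) and the roots of f are ±√222, ±√85. Hence the splitting field is K = Q(√222, √85). Since 222 and 85 are distinct squarefree integers > 1, their product 18870 is not a perfect square, so √85 ∉ Q(√222). By the tower law [K:Q] = [Q(√222,√85):Q(√222)] · [Q(√222):Q] = 2 · 2 = 4.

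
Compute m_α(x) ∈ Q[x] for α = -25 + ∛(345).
m_α(x) = x^3 + 75x^2 + 1875x + 15280

Set β = α + 25 = ∛(345), so β^3 = 345. Then (α + 25)^3 - 345 = 0, i.e. α is a root of g(x) = (x + 25)^3 - 345 = x^3 + 75x^2 + 1875x + 15280. Since g(x) = h(x + 25) where h(x) = x^3 - 345, and h is irreducible over Q (because 345 is not a perfect cube, so h has no rational root, and a monic cubic with no rational root is irreducible), g is also irreducible (irreducibility is preserved under the substitution x → x + 25). Hence m_α(x) = x^3 + 75x^2 + 1875x + 15280.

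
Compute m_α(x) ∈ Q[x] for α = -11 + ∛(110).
m_α(x) = x^3 + 33x^2 + 363x + 1221

Set β = α + 11 = ∛(110), so β^3 = 110. Then (α + 11)^3 - 110 = 0, i.e. α is a root of g(x) = (x + 11)^3 - 110 = x^3 + 33x^2 + 363x + 1221. Since g(x) = h(x + 11) where h(x) = x^3 - 110, and h is irreducible over Q (because 110 is not a perfect cube, so h has no rational root, and a monic cubic with no rational root is irreducible), g is also irreducible (irreducibility is preserved under the substitution x → x + 11). Hence m_α(x) = x^3 + 33x^2 + 363x + 1221.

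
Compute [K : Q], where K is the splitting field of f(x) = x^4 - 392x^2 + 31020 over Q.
[K : Q] = 4

Solving the quadratic in x^2: x^2 = (392 ± √(392^2 - 4·31020))/2 = (392 ± √29584)/2 = (392 ± 172)/2, giving x^2 = 110 or x^2 = 282. So f(x) = (x^2 - 110)(x^2 - 282) and the roots of f are ±√110, ±√282. Hence the splitting field is K = Q(√110, √282). Since 110 and 282 are distinct squarefree integers > 1, their product 31020 is not a perfect square, so √282 ∉ Q(√110). By the tower law [K:Q] = [Q(√110,√282):Q(√110)] · [Q(√110):Q] = 2 · 2 = 4.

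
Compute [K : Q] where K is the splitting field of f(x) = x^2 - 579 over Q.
[K : Q] = 2

f(x) = x^2 - 579 factors as (x - √579)(x + √579). The splitting field is K = Q(√579). Since 579 is squarefree and > 1, it is not a perfect square, so x^2 - 579 is irreducible over Q and [Q(√579) : Q] = 2. Hence [K : Q] = 2.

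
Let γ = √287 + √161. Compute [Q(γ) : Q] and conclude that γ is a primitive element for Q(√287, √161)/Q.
[Q(γ) : Q] = 4 (equivalently, Q(γ) = Q(√287, √161))

Obviously Q(γ) ⊆ Q(√287, √161), and [Q(√287, √161):Q] = 4 (since 287, 161 are distinct squarefree integers > 1 with 46207 not a perfect square). To show equality we compute the minimal polynomial of γ. From γ = √287 + √161: γ^2 = 287 + 2√(46207) + 161 = 448 + 2√(46207), so γ^2 - 448 = 2√(46207); squaring, (γ^2 - 448)^2 = 4·46207, i.e. γ^4 - 896γ^2 + 200704 - 184828 = 0, i.e. γ^4 - 896γ^2 + 15876 = 0. So γ is a root of x^4 - 896x^2 + 15876. This polynomial is irreducible over Q: it has no rational root (each ±√287 ± √161 is irrational), and any factorization into two quadratics over Q would force √(46207) ∈ Q (pairing opposite roots) or √287, √161 ∈ Q (other pairings), all impossible. Hence [Q(γ):Q] = 4 = [Q(√287, √161):Q], so Q(γ) = Q(√287, √161).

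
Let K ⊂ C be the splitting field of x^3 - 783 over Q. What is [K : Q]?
[K : Q] = 6

The roots of x^3 - 783 are ∛783, ω∛783, ω^2∛783 where ω = e^(2πi/3) is a primitive cube root of unity, so K = Q(∛783, ω). Now [Q(∛783):Q] = 3 (since 783 is not a perfect cube, x^3 - 783 is irreducible) and [Q(ω):Q] = 2. Both 2 and 3 divide [K:Q], and [K:Q] ≤ 3·2 = 6, so [K:Q] = 6. (Equivalently: Q(∛783) ⊂ R but ω ∉ R, so [K : Q(∛783)] = 2.)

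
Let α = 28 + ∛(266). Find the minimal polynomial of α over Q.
m_α(x) = x^3 - 84x^2 + 2352x - 22218

Set β = α - 28 = ∛(266), so β^3 = 266. Then (α - 28)^3 - 266 = 0, i.e. α is a root of g(x) = (x - 28)^3 - 266 = x^3 - 84x^2 + 2352x - 22218. Since g(x) = h(x - 28) where h(x) = x^3 - 266, and h is irreducible over Q (because 266 is not a perfect cube, so h has no rational root, and a monic cubic with no rational root is irreducible), g is also irreducible (irreducibility is preserved under the substitution x → x - 28). Hence m_α(x) = x^3 - 84x^2 + 2352x - 22218.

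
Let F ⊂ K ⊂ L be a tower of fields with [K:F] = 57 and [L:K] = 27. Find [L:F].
[L:F] = 1539

The tower law says that for any tower of field extensions F ⊂ K ⊂ L with finite degrees, [L:F] = [L:K] · [K:F]. Here this gives [L:F] = 27 · 57 = 1539.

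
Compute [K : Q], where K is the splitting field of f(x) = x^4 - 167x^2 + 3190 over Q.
[K : Q] = 4

Solving the quadratic in x^2: x^2 = (167 ± √(167^2 - 4·3190))/2 = (167 ± √15129)/2 = (167 ± 123)/2, giving x^2 = 22 or x^2 = 145. So f(x) = (x^2 - 22)(x^2 - 145) and the roots of f are ±√22, ±√145. Hence the splitting field is K = Q(√22, √145). Since 22 and 145 are distinct squarefree integers > 1, their product 3190 is not a perfect square, so √145 ∉ Q(√22). By the tower law [K:Q] = [Q(√22,√145):Q(√22)] · [Q(√22):Q] = 2 · 2 = 4.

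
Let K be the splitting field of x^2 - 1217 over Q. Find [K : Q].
[K : Q] = 2

f(x) = x^2 - 1217 factors as (x - √1217)(x + √1217). The splitting field is K = Q(√1217). Since 1217 is squarefree and > 1, it is not a perfect square, so x^2 - 1217 is irreducible over Q and [Q(√1217) : Q] = 2. Hence [K : Q] = 2.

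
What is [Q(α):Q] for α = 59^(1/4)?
[Q(α):Q] = 4

α is a root of x^4 - 59. By Eisenstein's criterion at the prime p = 59 (which divides the constant term 59 but p^2 = 3481 does not, since 59 is squarefree), x^4 - 59 is irreducible over Q. Hence [Q(α):Q] = 4.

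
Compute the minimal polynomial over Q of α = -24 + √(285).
m_α(x) = x^2 + 48x + 291

From α + 24 = √(285), squaring gives (α + 24)^2 = 285, i.e. α^2 + 48α + 576 = 285, so α^2 + 48α + 291 = 0. The discriminant of x^2 + 48x + 291 is (48)^2 - 4·(291) = 2304 - 1164 = 1140, and 4·(285) is not a perfect square in Q since 285 is squarefree and ≠ 1. Hence x^2 + 48x + 291 is irreducible over Q and is the minimal polynomial of α.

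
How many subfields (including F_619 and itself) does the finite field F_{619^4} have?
F_{619^4} has 3 subfields

The subfields of F_{p^n} are exactly the fields F_{p^d} for d | n (each is the fixed field of the unique index-d subgroup of Gal(F_{p^n}/F_p) ≅ Z/nZ). The divisors of n = 4 are {1, 2, 4}, giving 3 subfields: F_{619^1}, F_{619^2}, F_{619^4}.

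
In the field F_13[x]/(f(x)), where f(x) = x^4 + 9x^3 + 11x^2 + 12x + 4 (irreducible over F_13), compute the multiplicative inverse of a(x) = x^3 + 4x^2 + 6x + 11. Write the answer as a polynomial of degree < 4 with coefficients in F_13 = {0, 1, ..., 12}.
a(x)^(-1) ≡ 2x^3 + 2x^2 + 7x + 8 (mod f(x))

Since f is irreducible over F_13, F_13[x]/(f) is a field and a(x) ≠ 0 has an inverse. Apply the extended Euclidean algorithm to f(x) and a(x) in F_13[x]: f(x) = (x + 5)·a(x) + (11x^2 + 10x + 1);  a(x) = (6x + 2)·(11x^2 + 10x + 1) + (6x + 9);  (11x^2 + 10x + 1) = (4x)·(6x + 9) + (1). The last nonzero remainder is the constant 1 = gcd(f, a) in F_13. Back-substituting through the division chain expresses 1 = s(x)·a(x) + t(x)·f(x) with s(x) ≡ 2x^3 + 2x^2 + 7x + 8 (mod f), so a(x)^(-1) ≡ s(x) = 2x^3 + 2x^2 + 7x + 8 (mod f). Check: (x^3 + 4x^2 + 6x + 11)·(2x^3 + 2x^2 + 7x + 8) = 2x^6 + 10x^5 + x^4 + 5x^3 + 5x^2 + 8x + 10 ≡ 1 (mod x^4 + 9x^3 + 11x^2 + 12x + 4).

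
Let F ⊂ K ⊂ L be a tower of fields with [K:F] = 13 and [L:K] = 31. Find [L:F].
[L:F] = 403

The tower law says that for any tower of field extensions F ⊂ K ⊂ L with finite degrees, [L:F] = [L:K] · [K:F]. Here this gives [L:F] = 31 · 13 = 403.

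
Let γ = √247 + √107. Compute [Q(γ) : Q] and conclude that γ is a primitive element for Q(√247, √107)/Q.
[Q(γ) : Q] = 4 (equivalently, Q(γ) = Q(√247, √107))

Obviously Q(γ) ⊆ Q(√247, √107), and [Q(√247, √107):Q] = 4 (since 247, 107 are distinct squarefree integers > 1 with 26429 not a perfect square). To show equality we compute the minimal polynomial of γ. From γ = √247 + √107: γ^2 = 247 + 2√(26429) + 107 = 354 + 2√(26429), so γ^2 - 354 = 2√(26429); squaring, (γ^2 - 354)^2 = 4·26429, i.e. γ^4 - 708γ^2 + 125316 - 105716 = 0, i.e. γ^4 - 708γ^2 + 19600 = 0. So γ is a root of x^4 - 708x^2 + 19600. This polynomial is irreducible over Q: it has no rational root (each ±√247 ± √107 is irrational), and any factorization into two quadratics over Q would force √(26429) ∈ Q (pairing opposite roots) or √247, √107 ∈ Q (other pairings), all impossible. Hence [Q(γ):Q] = 4 = [Q(√247, √107):Q], so Q(γ) = Q(√247, √107).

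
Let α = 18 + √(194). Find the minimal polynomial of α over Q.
m_α(x) = x^2 - 36x + 130

From α - 18 = √(194), squaring gives (α - 18)^2 = 194, i.e. α^2 - 36α + 324 = 194, so α^2 - 36α + 130 = 0. The discriminant of x^2 - 36x + 130 is (-36)^2 - 4·(130) = 1296 - 520 = 776, and 4·(194) is not a perfect square in Q since 194 is squarefree and ≠ 1. Hence x^2 - 36x + 130 is irreducible over Q and is the minimal polynomial of α.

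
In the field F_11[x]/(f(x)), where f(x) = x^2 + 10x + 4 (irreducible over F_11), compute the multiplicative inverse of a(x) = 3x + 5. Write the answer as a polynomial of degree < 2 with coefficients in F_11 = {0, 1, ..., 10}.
a(x)^(-1) ≡ 3x + 3 (mod f(x))

Since f is irreducible over F_11, F_11[x]/(f) is a field and a(x) ≠ 0 has an inverse. Apply the extended Euclidean algorithm to f(x) and a(x) in F_11[x]: f(x) = (4x + 4)·a(x) + (6). The last nonzero remainder is the constant 6 = gcd(f, a) in F_11. Back-substituting through the division chain expresses 6 = s(x)·a(x) + t(x)·f(x) with s(x) ≡ 7x + 7 (mod f), so (7x + 7)·a(x) ≡ 6 (mod f). Multiplying by 6^(-1) ≡ 2 in F_11 gives a(x)^(-1) ≡ 2·(7x + 7) ≡ 3x + 3 (mod f). Check: (3x + 5)·(3x + 3) = 9x^2 + 2x + 4 ≡ 1 (mod x^2 + 10x + 4).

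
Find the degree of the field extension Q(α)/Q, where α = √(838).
[Q(α):Q] = 2

[Q(α):Q] equals the degree of the minimal polynomial of α. Here α^2 = 838 and x^2 - 838 is irreducible (d = 838 is squarefree, ≠ 1, hence not a square), so deg(m_α) = 2. Thus [Q(α):Q] = 2.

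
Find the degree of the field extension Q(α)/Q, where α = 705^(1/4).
[Q(α):Q] = 4

α is a root of x^4 - 705. By Eisenstein's criterion at the prime p = 3 (which divides the constant term 705 but p^2 = 9 does not, since 705 is squarefree), x^4 - 705 is irreducible over Q. Hence [Q(α):Q] = 4.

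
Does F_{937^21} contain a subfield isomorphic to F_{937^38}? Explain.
No: F_{937^38} is not a subfield of F_{937^21}

F_{p^m} embeds in F_{p^n} iff m | n. Here 38 ∤ 21 (since 21 = 0·38 + 21 with remainder 21 ≠ 0), so F_{937^38} is not a subfield of F_{937^21}. Equivalently: if it were, the tower law would give 38 = [F_{937^38}:F_937] dividing [F_{937^21}:F_937] = 21, contradiction.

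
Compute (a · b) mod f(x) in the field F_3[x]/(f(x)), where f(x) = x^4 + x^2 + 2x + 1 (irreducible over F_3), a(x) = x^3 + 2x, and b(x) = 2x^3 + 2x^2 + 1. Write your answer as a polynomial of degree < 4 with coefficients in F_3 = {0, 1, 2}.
a · b ≡ 2x^3 + x^2 + 2x + 1 (mod f(x))

Multiply in F_3[x]: a(x)·b(x) = (x^3 + 2x)·(2x^3 + 2x^2 + 1) = 2x^6 + 2x^5 + x^4 + 2x^3 + 2x. This has degree ≥ 4, so divide by f(x) over F_3: 2x^6 + 2x^5 + x^4 + 2x^3 + 2x = (2x^2 + 2x + 2)·(x^4 + x^2 + 2x + 1) + (2x^3 + x^2 + 2x + 1). Hence a·b ≡ 2x^3 + x^2 + 2x + 1 (mod f). (F_3[x]/(f) is a field with 3^4 = 81 elements since f is irreducible of degree 4.)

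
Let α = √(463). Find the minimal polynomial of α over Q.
m_α(x) = x^2 - 463

α satisfies α^2 - 463 = 0, so x^2 - 463 annihilates α. Since d = 463 is squarefree and ≠ 1, it is not a perfect square in Q, so x^2 - 463 has no rational root and is therefore irreducible over Q (a degree-2 polynomial over a field is irreducible iff it has no root). Hence m_α(x) = x^2 - 463.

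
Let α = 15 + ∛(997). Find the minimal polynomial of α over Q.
m_α(x) = x^3 - 45x^2 + 675x - 4372

Set β = α - 15 = ∛(997), so β^3 = 997. Then (α - 15)^3 - 997 = 0, i.e. α is a root of g(x) = (x - 15)^3 - 997 = x^3 - 45x^2 + 675x - 4372. Since g(x) = h(x - 15) where h(x) = x^3 - 997, and h is irreducible over Q (because 997 is not a perfect cube, so h has no rational root, and a monic cubic with no rational root is irreducible), g is also irreducible (irreducibility is preserved under the substitution x → x - 15). Hence m_α(x) = x^3 - 45x^2 + 675x - 4372.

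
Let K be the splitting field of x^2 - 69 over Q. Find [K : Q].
[K : Q] = 2

f(x) = x^2 - 69 factors as (x - √69)(x + √69). The splitting field is K = Q(√69). Since 69 is squarefree and > 1, it is not a perfect square, so x^2 - 69 is irreducible over Q and [Q(√69) : Q] = 2. Hence [K : Q] = 2.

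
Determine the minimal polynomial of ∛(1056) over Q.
m_α(x) = x^3 - 1056

α satisfies α^3 = 1056, so x^3 - 1056 annihilates α. By the rational root test, a rational root p/q (in lowest terms) of x^3 - 1056 would satisfy p^3 = 1056 q^3, forcing q = 1 and p^3 = 1056; but 1056 is not a perfect cube, contradiction. A monic cubic over Q with no rational root is irreducible (any nontrivial factorization would include a linear factor). Hence x^3 - 1056 is the minimal polynomial of α, and in particular [Q(α):Q] = 3.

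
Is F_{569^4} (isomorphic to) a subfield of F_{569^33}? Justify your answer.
No: F_{569^4} is not a subfield of F_{569^33}

F_{p^m} embeds in F_{p^n} iff m | n. Here 4 ∤ 33 (since 33 = 8·4 + 1 with remainder 1 ≠ 0), so F_{569^4} is not a subfield of F_{569^33}. Equivalently: if it were, the tower law would give 4 = [F_{569^4}:F_569] dividing [F_{569^33}:F_569] = 33, contradiction.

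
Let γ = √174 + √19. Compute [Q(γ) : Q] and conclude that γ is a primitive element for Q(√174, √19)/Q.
[Q(γ) : Q] = 4 (equivalently, Q(γ) = Q(√174, √19))

Obviously Q(γ) ⊆ Q(√174, √19), and [Q(√174, √19):Q] = 4 (since 174, 19 are distinct squarefree integers > 1 with 3306 not a perfect square). To show equality we compute the minimal polynomial of γ. From γ = √174 + √19: γ^2 = 174 + 2√(3306) + 19 = 193 + 2√(3306), so γ^2 - 193 = 2√(3306); squaring, (γ^2 - 193)^2 = 4·3306, i.e. γ^4 - 386γ^2 + 37249 - 13224 = 0, i.e. γ^4 - 386γ^2 + 24025 = 0. So γ is a root of x^4 - 386x^2 + 24025. This polynomial is irreducible over Q: it has no rational root (each ±√174 ± √19 is irrational), and any factorization into two quadratics over Q would force √(3306) ∈ Q (pairing opposite roots) or √174, √19 ∈ Q (other pairings), all impossible. Hence [Q(γ):Q] = 4 = [Q(√174, √19):Q], so Q(γ) = Q(√174, √19).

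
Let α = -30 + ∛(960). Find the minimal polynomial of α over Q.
m_α(x) = x^3 + 90x^2 + 2700x + 26040

Set β = α + 30 = ∛(960), so β^3 = 960. Then (α + 30)^3 - 960 = 0, i.e. α is a root of g(x) = (x + 30)^3 - 960 = x^3 + 90x^2 + 2700x + 26040. Since g(x) = h(x + 30) where h(x) = x^3 - 960, and h is irreducible over Q (because 960 is not a perfect cube, so h has no rational root, and a monic cubic with no rational root is irreducible), g is also irreducible (irreducibility is preserved under the substitution x → x + 30). Hence m_α(x) = x^3 + 90x^2 + 2700x + 26040.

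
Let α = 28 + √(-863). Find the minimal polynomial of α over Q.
m_α(x) = x^2 - 56x + 1647

From α - 28 = √(-863), squaring gives (α - 28)^2 = -863, i.e. α^2 - 56α + 784 = -863, so α^2 - 56α + 1647 = 0. The discriminant of x^2 - 56x + 1647 is (-56)^2 - 4·(1647) = 3136 - 6588 = -3452, and 4·(-863) is not a perfect square in Q since -863 is squarefree and ≠ 1. Hence x^2 - 56x + 1647 is irreducible over Q and is the minimal polynomial of α.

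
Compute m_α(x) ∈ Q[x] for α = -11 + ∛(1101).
m_α(x) = x^3 + 33x^2 + 363x + 230

Set β = α + 11 = ∛(1101), so β^3 = 1101. Then (α + 11)^3 - 1101 = 0, i.e. α is a root of g(x) = (x + 11)^3 - 1101 = x^3 + 33x^2 + 363x + 230. Since g(x) = h(x + 11) where h(x) = x^3 - 1101, and h is irreducible over Q (because 1101 is not a perfect cube, so h has no rational root, and a monic cubic with no rational root is irreducible), g is also irreducible (irreducibility is preserved under the substitution x → x + 11). Hence m_α(x) = x^3 + 33x^2 + 363x + 230.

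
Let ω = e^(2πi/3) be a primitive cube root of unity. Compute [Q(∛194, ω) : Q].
[Q(∛194, ω) : Q] = 6

[Q(∛194):Q] = 3 (min poly x^3 - 194, irreducible since 194 is not a perfect cube). [Q(ω):Q] = 2 (min poly x^2 + x + 1). Since Q(∛194) ⊂ R and ω ∉ R, we have ω ∉ Q(∛194), so x^2 + x + 1 remains irreducible over Q(∛194) and [Q(∛194, ω) : Q(∛194)] = 2. By the tower law, [Q(∛194, ω) : Q] = 3 · 2 = 6. (In fact Q(∛194, ω) is the splitting field of x^3 - 194 over Q.)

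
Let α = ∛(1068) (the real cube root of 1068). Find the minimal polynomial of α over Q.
m_α(x) = x^3 - 1068

α satisfies α^3 = 1068, so x^3 - 1068 annihilates α. By the rational root test, a rational root p/q (in lowest terms) of x^3 - 1068 would satisfy p^3 = 1068 q^3, forcing q = 1 and p^3 = 1068; but 1068 is not a perfect cube, contradiction. A monic cubic over Q with no rational root is irreducible (any nontrivial factorization would include a linear factor). Hence x^3 - 1068 is the minimal polynomial of α, and in particular [Q(α):Q] = 3.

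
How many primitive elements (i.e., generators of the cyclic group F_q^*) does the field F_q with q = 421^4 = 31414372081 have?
There are φ(31414372080) = 6193152000 primitive elements

F_q^* is cyclic of order q - 1 = 31414372080. A cyclic group of order m has exactly φ(m) generators. Here m = 31414372080 = 2^4 · 3 · 5 · 7 · 13 · 17 · 211 · 401, so the number of primitive elements is φ(31414372080) = 6193152000.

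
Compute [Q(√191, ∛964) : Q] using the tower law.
[Q(√191, ∛964) : Q] = 6

Let L = Q(√191, ∛964). Since Q(√191) ⊂ L and [Q(√191):Q] = 2, the tower law gives 2 | [L:Q]. Likewise Q(∛964) ⊂ L with [Q(∛964):Q] = 3 (because 964 is not a perfect cube), so 3 | [L:Q]. As gcd(2,3) = 1, [L:Q] is divisible by 6. Conversely L is generated over Q by √191 and ∛964, so [L:Q] ≤ 2·3 = 6. Therefore [Q(√191, ∛964) : Q] = 6.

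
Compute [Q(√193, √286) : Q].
[Q(√193, √286) : Q] = 4

[Q(√193):Q] = 2 (min poly x^2 - 193, irreducible since 193 is squarefree > 1). For the top step, suppose √286 ∈ Q(√193), say √286 = c + d√193 with c, d ∈ Q. Squaring: 286 = c^2 + 193d^2 + 2cd√193. Since √193 ∉ Q this forces 2cd = 0. If d = 0 then √286 = c ∈ Q, contradicting 286 squarefree > 1. If c = 0 then 286 = 193d^2, so 193·286 = (193d)^2 is a perfect square in Q — but 193·286 = 55198 is not a perfect square (since 193 and 286 are distinct squarefree integers). Contradiction. Hence √286 ∉ Q(√193), so x^2 - 286 stays irreducible over Q(√193) and [Q(√193, √286) : Q(√193)] = 2. By the tower law, [Q(√193, √286) : Q] = 2 · 2 = 4.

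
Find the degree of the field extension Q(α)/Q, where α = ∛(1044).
[Q(α):Q] = 3

The minimal polynomial of α is x^3 - 1044, irreducible over Q since 1044 is not a perfect cube (so x^3 - 1044 has no rational root). Hence [Q(α):Q] = deg(m_α) = 3.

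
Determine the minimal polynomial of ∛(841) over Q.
m_α(x) = x^3 - 841

α satisfies α^3 = 841, so x^3 - 841 annihilates α. By the rational root test, a rational root p/q (in lowest terms) of x^3 - 841 would satisfy p^3 = 841 q^3, forcing q = 1 and p^3 = 841; but 841 is not a perfect cube, contradiction. A monic cubic over Q with no rational root is irreducible (any nontrivial factorization would include a linear factor). Hence x^3 - 841 is the minimal polynomial of α, and in particular [Q(α):Q] = 3.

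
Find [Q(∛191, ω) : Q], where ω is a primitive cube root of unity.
[Q(∛191, ω) : Q] = 6

[Q(∛191):Q] = 3 (min poly x^3 - 191, irreducible since 191 is not a perfect cube). [Q(ω):Q] = 2 (min poly x^2 + x + 1). Since Q(∛191) ⊂ R and ω ∉ R, we have ω ∉ Q(∛191), so x^2 + x + 1 remains irreducible over Q(∛191) and [Q(∛191, ω) : Q(∛191)] = 2. By the tower law, [Q(∛191, ω) : Q] = 3 · 2 = 6. (In fact Q(∛191, ω) is the splitting field of x^3 - 191 over Q.)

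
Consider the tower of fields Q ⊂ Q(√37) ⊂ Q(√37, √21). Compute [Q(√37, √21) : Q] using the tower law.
[Q(√37, √21) : Q] = 4

[Q(√37):Q] = 2 (min poly x^2 - 37, irreducible since 37 is squarefree > 1). For the top step, suppose √21 ∈ Q(√37), say √21 = c + d√37 with c, d ∈ Q. Squaring: 21 = c^2 + 37d^2 + 2cd√37. Since √37 ∉ Q this forces 2cd = 0. If d = 0 then √21 = c ∈ Q, contradicting 21 squarefree > 1. If c = 0 then 21 = 37d^2, so 37·21 = (37d)^2 is a perfect square in Q — but 37·21 = 777 is not a perfect square (since 37 and 21 are distinct squarefree integers). Contradiction. Hence √21 ∉ Q(√37), so x^2 - 21 stays irreducible over Q(√37) and [Q(√37, √21) : Q(√37)] = 2. By the tower law, [Q(√37, √21) : Q] = 2 · 2 = 4.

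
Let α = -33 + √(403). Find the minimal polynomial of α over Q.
m_α(x) = x^2 + 66x + 686

From α + 33 = √(403), squaring gives (α + 33)^2 = 403, i.e. α^2 + 66α + 1089 = 403, so α^2 + 66α + 686 = 0. The discriminant of x^2 + 66x + 686 is (66)^2 - 4·(686) = 4356 - 2744 = 1612, and 4·(403) is not a perfect square in Q since 403 is squarefree and ≠ 1. Hence x^2 + 66x + 686 is irreducible over Q and is the minimal polynomial of α.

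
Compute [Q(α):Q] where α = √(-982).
[Q(α):Q] = 2

[Q(α):Q] equals the degree of the minimal polynomial of α. Here α^2 = -982 and x^2 + 982 is irreducible (d = -982 is squarefree, ≠ 1, hence not a square), so deg(m_α) = 2. Thus [Q(α):Q] = 2.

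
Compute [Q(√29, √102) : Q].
[Q(√29, √102) : Q] = 4

[Q(√29):Q] = 2 (min poly x^2 - 29, irreducible since 29 is squarefree > 1). For the top step, suppose √102 ∈ Q(√29), say √102 = c + d√29 with c, d ∈ Q. Squaring: 102 = c^2 + 29d^2 + 2cd√29. Since √29 ∉ Q this forces 2cd = 0. If d = 0 then √102 = c ∈ Q, contradicting 102 squarefree > 1. If c = 0 then 102 = 29d^2, so 29·102 = (29d)^2 is a perfect square in Q — but 29·102 = 2958 is not a perfect square (since 29 and 102 are distinct squarefree integers). Contradiction. Hence √102 ∉ Q(√29), so x^2 - 102 stays irreducible over Q(√29) and [Q(√29, √102) : Q(√29)] = 2. By the tower law, [Q(√29, √102) : Q] = 2 · 2 = 4.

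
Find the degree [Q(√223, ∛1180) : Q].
[Q(√223, ∛1180) : Q] = 6

Let L = Q(√223, ∛1180). Since Q(√223) ⊂ L and [Q(√223):Q] = 2, the tower law gives 2 | [L:Q]. Likewise Q(∛1180) ⊂ L with [Q(∛1180):Q] = 3 (because 1180 is not a perfect cube), so 3 | [L:Q]. As gcd(2,3) = 1, [L:Q] is divisible by 6. Conversely L is generated over Q by √223 and ∛1180, so [L:Q] ≤ 2·3 = 6. Therefore [Q(√223, ∛1180) : Q] = 6.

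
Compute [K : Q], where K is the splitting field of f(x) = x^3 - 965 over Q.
[K : Q] = 6

The roots of x^3 - 965 are ∛965, ω∛965, ω^2∛965 where ω = e^(2πi/3) is a primitive cube root of unity, so K = Q(∛965, ω). Now [Q(∛965):Q] = 3 (since 965 is not a perfect cube, x^3 - 965 is irreducible) and [Q(ω):Q] = 2. Both 2 and 3 divide [K:Q], and [K:Q] ≤ 3·2 = 6, so [K:Q] = 6. (Equivalently: Q(∛965) ⊂ R but ω ∉ R, so [K : Q(∛965)] = 2.)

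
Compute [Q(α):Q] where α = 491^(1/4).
[Q(α):Q] = 4

α is a root of x^4 - 491. By Eisenstein's criterion at the prime p = 491 (which divides the constant term 491 but p^2 = 241081 does not, since 491 is squarefree), x^4 - 491 is irreducible over Q. Hence [Q(α):Q] = 4.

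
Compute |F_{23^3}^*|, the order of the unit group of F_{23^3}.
|F_{23^3}^*| = 12166

F_{23^3} has 23^3 = 12167 elements; its multiplicative group consists of all nonzero elements, so |F_{23^3}^*| = 12167 - 1 = 12166. (It is cyclic since any finite subgroup of the multiplicative group of a field is cyclic.)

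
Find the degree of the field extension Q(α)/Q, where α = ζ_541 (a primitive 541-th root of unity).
[Q(α):Q] = 540

The minimal polynomial of ζ_541 over Q is the 541-th cyclotomic polynomial Φ_541(x), which is irreducible over Q and has degree φ(541) = 540. Hence [Q(α):Q] = φ(541) = 540.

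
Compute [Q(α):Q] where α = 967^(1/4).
[Q(α):Q] = 4

α is a root of x^4 - 967. By Eisenstein's criterion at the prime p = 967 (which divides the constant term 967 but p^2 = 935089 does not, since 967 is squarefree), x^4 - 967 is irreducible over Q. Hence [Q(α):Q] = 4.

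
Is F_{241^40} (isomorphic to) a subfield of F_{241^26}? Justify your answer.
No: F_{241^40} is not a subfield of F_{241^26}

F_{p^m} embeds in F_{p^n} iff m | n. Here 40 ∤ 26 (since 26 = 0·40 + 26 with remainder 26 ≠ 0), so F_{241^40} is not a subfield of F_{241^26}. Equivalently: if it were, the tower law would give 40 = [F_{241^40}:F_241] dividing [F_{241^26}:F_241] = 26, contradiction.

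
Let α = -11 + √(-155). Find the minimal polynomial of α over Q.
m_α(x) = x^2 + 22x + 276

From α + 11 = √(-155), squaring gives (α + 11)^2 = -155, i.e. α^2 + 22α + 121 = -155, so α^2 + 22α + 276 = 0. The discriminant of x^2 + 22x + 276 is (22)^2 - 4·(276) = 484 - 1104 = -620, and 4·(-155) is not a perfect square in Q since -155 is squarefree and ≠ 1. Hence x^2 + 22x + 276 is irreducible over Q and is the minimal polynomial of α.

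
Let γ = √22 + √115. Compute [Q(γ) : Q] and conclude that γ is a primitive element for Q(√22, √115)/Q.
[Q(γ) : Q] = 4 (equivalently, Q(γ) = Q(√22, √115))

Obviously Q(γ) ⊆ Q(√22, √115), and [Q(√22, √115):Q] = 4 (since 22, 115 are distinct squarefree integers > 1 with 2530 not a perfect square). To show equality we compute the minimal polynomial of γ. From γ = √22 + √115: γ^2 = 22 + 2√(2530) + 115 = 137 + 2√(2530), so γ^2 - 137 = 2√(2530); squaring, (γ^2 - 137)^2 = 4·2530, i.e. γ^4 - 274γ^2 + 18769 - 10120 = 0, i.e. γ^4 - 274γ^2 + 8649 = 0. So γ is a root of x^4 - 274x^2 + 8649. This polynomial is irreducible over Q: it has no rational root (each ±√22 ± √115 is irrational), and any factorization into two quadratics over Q would force √(2530) ∈ Q (pairing opposite roots) or √22, √115 ∈ Q (other pairings), all impossible. Hence [Q(γ):Q] = 4 = [Q(√22, √115):Q], so Q(γ) = Q(√22, √115).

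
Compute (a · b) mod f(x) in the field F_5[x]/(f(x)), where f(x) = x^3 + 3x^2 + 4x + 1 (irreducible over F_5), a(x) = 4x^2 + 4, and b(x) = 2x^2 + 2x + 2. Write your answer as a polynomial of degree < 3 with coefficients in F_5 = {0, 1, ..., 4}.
a · b ≡ 2x^2 + 4x + 4 (mod f(x))

Multiply in F_5[x]: a(x)·b(x) = (4x^2 + 4)·(2x^2 + 2x + 2) = 3x^4 + 3x^3 + x^2 + 3x + 3. This has degree ≥ 3, so divide by f(x) over F_5: 3x^4 + 3x^3 + x^2 + 3x + 3 = (3x + 4)·(x^3 + 3x^2 + 4x + 1) + (2x^2 + 4x + 4). Hence a·b ≡ 2x^2 + 4x + 4 (mod f). (F_5[x]/(f) is a field with 5^3 = 125 elements since f is irreducible of degree 3.)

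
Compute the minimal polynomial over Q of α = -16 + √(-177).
m_α(x) = x^2 + 32x + 433

From α + 16 = √(-177), squaring gives (α + 16)^2 = -177, i.e. α^2 + 32α + 256 = -177, so α^2 + 32α + 433 = 0. The discriminant of x^2 + 32x + 433 is (32)^2 - 4·(433) = 1024 - 1732 = -708, and 4·(-177) is not a perfect square in Q since -177 is squarefree and ≠ 1. Hence x^2 + 32x + 433 is irreducible over Q and is the minimal polynomial of α.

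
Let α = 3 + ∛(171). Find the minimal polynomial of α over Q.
m_α(x) = x^3 - 9x^2 + 27x - 198

Set β = α - 3 = ∛(171), so β^3 = 171. Then (α - 3)^3 - 171 = 0, i.e. α is a root of g(x) = (x - 3)^3 - 171 = x^3 - 9x^2 + 27x - 198. Since g(x) = h(x - 3) where h(x) = x^3 - 171, and h is irreducible over Q (because 171 is not a perfect cube, so h has no rational root, and a monic cubic with no rational root is irreducible), g is also irreducible (irreducibility is preserved under the substitution x → x - 3). Hence m_α(x) = x^3 - 9x^2 + 27x - 198.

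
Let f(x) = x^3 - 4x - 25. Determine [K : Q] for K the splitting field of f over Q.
[K : Q] = 6

By the rational root test, any rational root of the monic integer polynomial f(x) = x^3 - 4x - 25 must be an integer dividing the constant term -25, i.e. one of ±{1, 5, 25}. Evaluating: f(1) = -28, f(-1) = -22, f(5) = 80, f(-5) = -130, f(25) = 15500, f(-25) = -15550; none is 0, so f has no rational root and is therefore irreducible over Q (a cubic with no linear factor over a field is irreducible). For an irreducible cubic, the Galois group is A_3 or S_3 according as the discriminant disc(f) = -4a^3 - 27b^2 = -4·(-4)^3 - 27·(-25)^2 = -16619 is or is not a square in Q. Here disc(f) = -16619 is not a perfect square in Q, so the Galois group of f over Q is not contained in A_3 and must be all of S_3. The splitting field has degree |S_3| = 6 over Q, so [K : Q] = 6.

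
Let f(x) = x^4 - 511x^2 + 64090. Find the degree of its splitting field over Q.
[K : Q] = 4

Solving the quadratic in x^2: x^2 = (511 ± √(511^2 - 4·64090))/2 = (511 ± √4761)/2 = (511 ± 69)/2, giving x^2 = 290 or x^2 = 221. So f(x) = (x^2 - 290)(x^2 - 221) and the roots of f are ±√290, ±√221. Hence the splitting field is K = Q(√290, √221). Since 290 and 221 are distinct squarefree integers > 1, their product 64090 is not a perfect square, so √221 ∉ Q(√290). By the tower law [K:Q] = [Q(√290,√221):Q(√290)] · [Q(√290):Q] = 2 · 2 = 4.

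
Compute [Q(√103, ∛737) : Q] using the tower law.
[Q(√103, ∛737) : Q] = 6

Let L = Q(√103, ∛737). Since Q(√103) ⊂ L and [Q(√103):Q] = 2, the tower law gives 2 | [L:Q]. Likewise Q(∛737) ⊂ L with [Q(∛737):Q] = 3 (because 737 is not a perfect cube), so 3 | [L:Q]. As gcd(2,3) = 1, [L:Q] is divisible by 6. Conversely L is generated over Q by √103 and ∛737, so [L:Q] ≤ 2·3 = 6. Therefore [Q(√103, ∛737) : Q] = 6.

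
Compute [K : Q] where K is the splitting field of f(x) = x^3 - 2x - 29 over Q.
[K : Q] = 6

By the rational root test, any rational root of the monic integer polynomial f(x) = x^3 - 2x - 29 must be an integer dividing the constant term -29, i.e. one of ±{1, 29}. Evaluating: f(1) = -30, f(-1) = -28, f(29) = 24302, f(-29) = -24360; none is 0, so f has no rational root and is therefore irreducible over Q (a cubic with no linear factor over a field is irreducible). For an irreducible cubic, the Galois group is A_3 or S_3 according as the discriminant disc(f) = -4a^3 - 27b^2 = -4·(-2)^3 - 27·(-29)^2 = -22675 is or is not a square in Q. Here disc(f) = -22675 is not a perfect square in Q, so the Galois group of f over Q is not contained in A_3 and must be all of S_3. The splitting field has degree |S_3| = 6 over Q, so [K : Q] = 6.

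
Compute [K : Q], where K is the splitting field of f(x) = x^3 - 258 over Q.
[K : Q] = 6

The roots of x^3 - 258 are ∛258, ω∛258, ω^2∛258 where ω = e^(2πi/3) is a primitive cube root of unity, so K = Q(∛258, ω). Now [Q(∛258):Q] = 3 (since 258 is not a perfect cube, x^3 - 258 is irreducible) and [Q(ω):Q] = 2. Both 2 and 3 divide [K:Q], and [K:Q] ≤ 3·2 = 6, so [K:Q] = 6. (Equivalently: Q(∛258) ⊂ R but ω ∉ R, so [K : Q(∛258)] = 2.)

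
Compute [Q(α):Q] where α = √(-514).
[Q(α):Q] = 2

[Q(α):Q] equals the degree of the minimal polynomial of α. Here α^2 = -514 and x^2 + 514 is irreducible (d = -514 is squarefree, ≠ 1, hence not a square), so deg(m_α) = 2. Thus [Q(α):Q] = 2.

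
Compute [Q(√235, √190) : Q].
[Q(√235, √190) : Q] = 4

[Q(√235):Q] = 2 (min poly x^2 - 235, irreducible since 235 is squarefree > 1). For the top step, suppose √190 ∈ Q(√235), say √190 = c + d√235 with c, d ∈ Q. Squaring: 190 = c^2 + 235d^2 + 2cd√235. Since √235 ∉ Q this forces 2cd = 0. If d = 0 then √190 = c ∈ Q, contradicting 190 squarefree > 1. If c = 0 then 190 = 235d^2, so 235·190 = (235d)^2 is a perfect square in Q — but 235·190 = 44650 is not a perfect square (since 235 and 190 are distinct squarefree integers). Contradiction. Hence √190 ∉ Q(√235), so x^2 - 190 stays irreducible over Q(√235) and [Q(√235, √190) : Q(√235)] = 2. By the tower law, [Q(√235, √190) : Q] = 2 · 2 = 4.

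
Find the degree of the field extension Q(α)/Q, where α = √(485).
[Q(α):Q] = 2

[Q(α):Q] equals the degree of the minimal polynomial of α. Here α^2 = 485 and x^2 - 485 is irreducible (d = 485 is squarefree, ≠ 1, hence not a square), so deg(m_α) = 2. Thus [Q(α):Q] = 2.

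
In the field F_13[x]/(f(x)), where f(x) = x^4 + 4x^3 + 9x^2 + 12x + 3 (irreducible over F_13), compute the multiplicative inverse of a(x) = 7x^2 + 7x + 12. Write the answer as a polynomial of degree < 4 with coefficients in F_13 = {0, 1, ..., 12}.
a(x)^(-1) ≡ 2x^3 + 12x^2 + 8x + 3 (mod f(x))

Since f is irreducible over F_13, F_13[x]/(f) is a field and a(x) ≠ 0 has an inverse. Apply the extended Euclidean algorithm to f(x) and a(x) in F_13[x]: f(x) = (2x^2 + 6x + 3)·a(x) + (10x + 6);  a(x) = (2x + 6)·(10x + 6) + (2). The last nonzero remainder is the constant 2 = gcd(f, a) in F_13. Back-substituting through the division chain expresses 2 = s(x)·a(x) + t(x)·f(x) with s(x) ≡ 4x^3 + 11x^2 + 3x + 6 (mod f), so (4x^3 + 11x^2 + 3x + 6)·a(x) ≡ 2 (mod f). Multiplying by 2^(-1) ≡ 7 in F_13 gives a(x)^(-1) ≡ 7·(4x^3 + 11x^2 + 3x + 6) ≡ 2x^3 + 12x^2 + 8x + 3 (mod f). Check: (7x^2 + 7x + 12)·(2x^3 + 12x^2 + 8x + 3) = x^5 + 7x^4 + 8x^3 + 10 ≡ 1 (mod x^4 + 4x^3 + 9x^2 + 12x + 3).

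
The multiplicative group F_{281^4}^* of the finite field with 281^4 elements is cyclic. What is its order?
|F_{281^4}^*| = 6234839520

F_{281^4} has 281^4 = 6234839521 elements; its multiplicative group consists of all nonzero elements, so |F_{281^4}^*| = 6234839521 - 1 = 6234839520. (It is cyclic since any finite subgroup of the multiplicative group of a field is cyclic.)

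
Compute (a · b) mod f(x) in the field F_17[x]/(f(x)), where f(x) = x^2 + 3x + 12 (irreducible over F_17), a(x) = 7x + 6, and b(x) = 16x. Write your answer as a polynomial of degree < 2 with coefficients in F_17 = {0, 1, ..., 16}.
a · b ≡ 15x + 16 (mod f(x))

Multiply in F_17[x]: a(x)·b(x) = (7x + 6)·(16x) = 10x^2 + 11x. This has degree ≥ 2, so divide by f(x) over F_17: 10x^2 + 11x = (10)·(x^2 + 3x + 12) + (15x + 16). Hence a·b ≡ 15x + 16 (mod f). (F_17[x]/(f) is a field with 17^2 = 289 elements since f is irreducible of degree 2.)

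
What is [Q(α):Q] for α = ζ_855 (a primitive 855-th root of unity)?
[Q(α):Q] = 432

The minimal polynomial of ζ_855 over Q is the 855-th cyclotomic polynomial Φ_855(x), which is irreducible over Q and has degree φ(855) = 432. Hence [Q(α):Q] = φ(855) = 432.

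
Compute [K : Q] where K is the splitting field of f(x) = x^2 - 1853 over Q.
[K : Q] = 2

f(x) = x^2 - 1853 factors as (x - √1853)(x + √1853). The splitting field is K = Q(√1853). Since 1853 is squarefree and > 1, it is not a perfect square, so x^2 - 1853 is irreducible over Q and [Q(√1853) : Q] = 2. Hence [K : Q] = 2.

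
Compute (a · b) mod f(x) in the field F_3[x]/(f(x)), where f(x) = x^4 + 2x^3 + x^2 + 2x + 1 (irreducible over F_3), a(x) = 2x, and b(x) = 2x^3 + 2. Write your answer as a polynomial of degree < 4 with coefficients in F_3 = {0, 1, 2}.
a · b ≡ x^3 + 2x^2 + 2x + 2 (mod f(x))

Multiply in F_3[x]: a(x)·b(x) = (2x)·(2x^3 + 2) = x^4 + x. This has degree ≥ 4, so divide by f(x) over F_3: x^4 + x = (1)·(x^4 + 2x^3 + x^2 + 2x + 1) + (x^3 + 2x^2 + 2x + 2). Hence a·b ≡ x^3 + 2x^2 + 2x + 2 (mod f). (F_3[x]/(f) is a field with 3^4 = 81 elements since f is irreducible of degree 4.)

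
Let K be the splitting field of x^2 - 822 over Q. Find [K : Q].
[K : Q] = 2

f(x) = x^2 - 822 factors as (x - √822)(x + √822). The splitting field is K = Q(√822). Since 822 is squarefree and > 1, it is not a perfect square, so x^2 - 822 is irreducible over Q and [Q(√822) : Q] = 2. Hence [K : Q] = 2.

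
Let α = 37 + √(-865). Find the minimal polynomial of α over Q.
m_α(x) = x^2 - 74x + 2234

From α - 37 = √(-865), squaring gives (α - 37)^2 = -865, i.e. α^2 - 74α + 1369 = -865, so α^2 - 74α + 2234 = 0. The discriminant of x^2 - 74x + 2234 is (-74)^2 - 4·(2234) = 5476 - 8936 = -3460, and 4·(-865) is not a perfect square in Q since -865 is squarefree and ≠ 1. Hence x^2 - 74x + 2234 is irreducible over Q and is the minimal polynomial of α.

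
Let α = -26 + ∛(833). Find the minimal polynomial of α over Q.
m_α(x) = x^3 + 78x^2 + 2028x + 16743

Set β = α + 26 = ∛(833), so β^3 = 833. Then (α + 26)^3 - 833 = 0, i.e. α is a root of g(x) = (x + 26)^3 - 833 = x^3 + 78x^2 + 2028x + 16743. Since g(x) = h(x + 26) where h(x) = x^3 - 833, and h is irreducible over Q (because 833 is not a perfect cube, so h has no rational root, and a monic cubic with no rational root is irreducible), g is also irreducible (irreducibility is preserved under the substitution x → x + 26). Hence m_α(x) = x^3 + 78x^2 + 2028x + 16743.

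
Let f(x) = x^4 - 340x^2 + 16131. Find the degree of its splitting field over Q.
[K : Q] = 4

Solving the quadratic in x^2: x^2 = (340 ± √(340^2 - 4·16131))/2 = (340 ± √51076)/2 = (340 ± 226)/2, giving x^2 = 57 or x^2 = 283. So f(x) = (x^2 - 57)(x^2 - 283) and the roots of f are ±√57, ±√283. Hence the splitting field is K = Q(√57, √283). Since 57 and 283 are distinct squarefree integers > 1, their product 16131 is not a perfect square, so √283 ∉ Q(√57). By the tower law [K:Q] = [Q(√57,√283):Q(√57)] · [Q(√57):Q] = 2 · 2 = 4.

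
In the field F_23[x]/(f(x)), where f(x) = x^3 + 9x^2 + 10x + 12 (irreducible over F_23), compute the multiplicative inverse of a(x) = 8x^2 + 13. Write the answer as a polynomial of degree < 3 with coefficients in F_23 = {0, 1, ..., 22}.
a(x)^(-1) ≡ 2x^2 + 20x + 6 (mod f(x))

Since f is irreducible over F_23, F_23[x]/(f) is a field and a(x) ≠ 0 has an inverse. Apply the extended Euclidean algorithm to f(x) and a(x) in F_23[x]: f(x) = (3x + 4)·a(x) + (17x + 6);  a(x) = (14x + 14)·(17x + 6) + (21). The last nonzero remainder is the constant 21 = gcd(f, a) in F_23. Back-substituting through the division chain expresses 21 = s(x)·a(x) + t(x)·f(x) with s(x) ≡ 19x^2 + 6x + 11 (mod f), so (19x^2 + 6x + 11)·a(x) ≡ 21 (mod f). Multiplying by 21^(-1) ≡ 11 in F_23 gives a(x)^(-1) ≡ 11·(19x^2 + 6x + 11) ≡ 2x^2 + 20x + 6 (mod f). Check: (8x^2 + 13)·(2x^2 + 20x + 6) = 16x^4 + 22x^3 + 5x^2 + 7x + 9 ≡ 1 (mod x^3 + 9x^2 + 10x + 12).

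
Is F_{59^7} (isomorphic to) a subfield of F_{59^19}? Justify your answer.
No: F_{59^7} is not a subfield of F_{59^19}

F_{p^m} embeds in F_{p^n} iff m | n. Here 7 ∤ 19 (since 19 = 2·7 + 5 with remainder 5 ≠ 0), so F_{59^7} is not a subfield of F_{59^19}. Equivalently: if it were, the tower law would give 7 = [F_{59^7}:F_59] dividing [F_{59^19}:F_59] = 19, contradiction.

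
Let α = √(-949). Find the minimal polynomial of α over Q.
m_α(x) = x^2 + 949

α satisfies α^2 + 949 = 0, so x^2 + 949 annihilates α. Since d = -949 is squarefree and ≠ 1, it is not a perfect square in Q, so x^2 + 949 has no rational root and is therefore irreducible over Q (a degree-2 polynomial over a field is irreducible iff it has no root). Hence m_α(x) = x^2 + 949.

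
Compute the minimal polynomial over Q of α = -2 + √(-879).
m_α(x) = x^2 + 4x + 883

From α + 2 = √(-879), squaring gives (α + 2)^2 = -879, i.e. α^2 + 4α + 4 = -879, so α^2 + 4α + 883 = 0. The discriminant of x^2 + 4x + 883 is (4)^2 - 4·(883) = 16 - 3532 = -3516, and 4·(-879) is not a perfect square in Q since -879 is squarefree and ≠ 1. Hence x^2 + 4x + 883 is irreducible over Q and is the minimal polynomial of α.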